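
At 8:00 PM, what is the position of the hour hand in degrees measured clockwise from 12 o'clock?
The hour hand moves 30 degrees per hour and 0.5 degrees per minute.
At 8:00: (8) x 30 + 0 x 0.5 = 240 + 0 = 240 degrees

Final answer: 240 degrees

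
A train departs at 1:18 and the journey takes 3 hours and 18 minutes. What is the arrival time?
Starting time: 1:18
Adding 18 minutes to 18 minutes: 18 + 18 = 36 minutes
Adding 3 hours: 1 + 3 = 4
Final time: 4:36

Final answer: 4:36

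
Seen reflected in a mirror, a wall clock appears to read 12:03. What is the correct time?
Reflection across the vertical (12-6) axis maps a hand at angle A degrees to (360 - A) degrees, which sends a reading of T minutes past 12:00 to (720 - T) minutes past 12:00.
Mirror reads 12:03 = 3 minutes past 12:00.
Actual time: (720 - 3) mod 720 = 717 minutes = 11:57.

Final answer: 11:57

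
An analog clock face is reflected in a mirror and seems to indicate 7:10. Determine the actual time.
Reflection across the vertical (12-6) axis maps a hand at angle A degrees to (360 - A) degrees, which sends a reading of T minutes past 12:00 to (720 - T) minutes past 12:00.
Mirror reads 7:10 = 430 minutes past 12:00.
Actual time: (720 - 430) mod 720 = 290 minutes = 4:50.

Final answer: 4:50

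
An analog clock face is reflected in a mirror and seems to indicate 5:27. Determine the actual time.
Reflection across the vertical (12-6) axis maps a hand at angle A degrees to (360 - A) degrees, which sends a reading of T minutes past 12:00 to (720 - T) minutes past 12:00.
Mirror reads 5:27 = 327 minutes past 12:00.
Actual time: (720 - 327) mod 720 = 393 minutes = 6:33.

Final answer: 6:33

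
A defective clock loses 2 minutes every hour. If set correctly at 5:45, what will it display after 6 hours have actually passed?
For every 60 true minutes, the faulty clock advances 60 - 2 = 58 minutes.
True elapsed: 6 hours = 360 minutes.
Faulty clock advances: 360 x 58/60 = 348 minutes (drift: 12 minutes behind).
Shown time: 5:45 + 348 minutes = 11:33.

Final answer: 11:33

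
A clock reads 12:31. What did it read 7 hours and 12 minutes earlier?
Starting time: 12:31 = 31 total minutes past 12:00
Subtracting: 7 hours and 12 minutes = 432 minutes
31 - 432 = -401 (negative, add 12 hours = 720) = 319 minutes
= 5 hours and 19 minutes past 12:00 = 5:19

Final answer: 5:19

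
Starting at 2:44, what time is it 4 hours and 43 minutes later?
Starting time: 2:44
Adding 43 minutes to 44 minutes: 44 + 43 = 87 minutes = 1 hour and 27 minutes
Adding 4 hours: 2 + 4 + 1 (carry) = 7
Final time: 7:27

Final answer: 7:27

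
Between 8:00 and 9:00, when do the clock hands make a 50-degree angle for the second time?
At t minutes past 8:00, the hour hand is at 30 x 8 + 0.5t degrees and the minute hand is at 6t degrees.
The smaller angle between them is 50 degrees when |30H - 5.5t| = 50 or |30H - 5.5t| = 310.
With H = 8, solve 30 x 8 - 5.5t = +/- target for each target:
  t = (30 x 8 - 50) / 5.5 = 34.55
  t = (30 x 8 + 50) / 5.5 = 52.73
  t = (30 x 8 - 310) / 5.5 = -12.73 (outside (0, 60))
  t = (30 x 8 + 310) / 5.5 = 100 (outside (0, 60))
Valid solutions in (0, 60): {34.55, 52.73} minutes.
The second occurrence is t = 52.73 minutes.
The hands form a 50-degree angle at 52.73 minutes past 8:00.

Final answer: 52.73 minutes past 8:00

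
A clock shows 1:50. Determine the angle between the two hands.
Hour hand position: 1 x 30 + 50 x 0.5 = 55 degrees
Minute hand position: 50 x 6 = 300 degrees
Difference: |55 - 300| = 245 degrees
Since 245 > 180, the smaller angle is 360 - 245 = 115 degrees

Final answer: 115 degrees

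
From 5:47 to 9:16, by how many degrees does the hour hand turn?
The hour hand moves 0.5 degrees per minute.
Time elapsed: 9:16 - 5:47 = 209 minutes
Angular displacement: 209 x 0.5 = 104.5 degrees

Final answer: 104.5 degrees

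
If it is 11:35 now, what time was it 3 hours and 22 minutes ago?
Starting time: 11:35 = 695 total minutes past 12:00
Subtracting: 3 hours and 22 minutes = 202 minutes
695 - 202 = 493 minutes
= 8 hours and 13 minutes past 12:00 = 8:13

Final answer: 8:13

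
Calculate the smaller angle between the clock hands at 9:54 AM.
Hour hand position: 9 x 30 + 54 x 0.5 = 297 degrees
Minute hand position: 54 x 6 = 324 degrees
Difference: |297 - 324| = 27 degrees
The angle between the hands is 27 degrees

Final answer: 27 degrees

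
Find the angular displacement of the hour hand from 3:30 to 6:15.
The hour hand moves 0.5 degrees per minute.
Time elapsed: 6:15 - 3:30 = 165 minutes
Angular displacement: 165 x 0.5 = 82.5 degrees

Final answer: 82.5 degrees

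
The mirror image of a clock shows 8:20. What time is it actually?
Reflection across the vertical (12-6) axis maps a hand at angle A degrees to (360 - A) degrees, which sends a reading of T minutes past 12:00 to (720 - T) minutes past 12:00.
Mirror reads 8:20 = 500 minutes past 12:00.
Actual time: (720 - 500) mod 720 = 220 minutes = 3:40.

Final answer: 3:40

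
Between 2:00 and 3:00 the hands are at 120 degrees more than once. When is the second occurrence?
At t minutes past 2:00, the hour hand is at 30 x 2 + 0.5t degrees and the minute hand is at 6t degrees.
The smaller angle between them is 120 degrees when |30H - 5.5t| = 120 or |30H - 5.5t| = 240.
With H = 2, solve 30 x 2 - 5.5t = +/- target for each target:
  t = (30 x 2 - 120) / 5.5 = -10.91 (outside (0, 60))
  t = (30 x 2 + 120) / 5.5 = 32.73
  t = (30 x 2 - 240) / 5.5 = -32.73 (outside (0, 60))
  t = (30 x 2 + 240) / 5.5 = 54.55
Valid solutions in (0, 60): {32.73, 54.55} minutes.
The second occurrence is t = 54.55 minutes.
The hands form a 120-degree angle at 54.55 minutes past 2:00.

Final answer: 54.55 minutes past 2:00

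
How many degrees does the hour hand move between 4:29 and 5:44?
The hour hand moves 0.5 degrees per minute.
Time elapsed: 5:44 - 4:29 = 75 minutes
Angular displacement: 75 x 0.5 = 37.5 degrees

Final answer: 37.5 degrees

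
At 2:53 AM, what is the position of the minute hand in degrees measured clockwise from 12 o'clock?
The minute hand moves 6 degrees per minute.
At 2:53: 53 x 6 = 318 degrees

Final answer: 318 degrees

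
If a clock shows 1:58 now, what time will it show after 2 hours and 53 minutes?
Starting time: 1:58
Adding 53 minutes to 58 minutes: 58 + 53 = 111 minutes = 1 hour and 51 minutes
Adding 2 hours: 1 + 2 + 1 (carry) = 4
Final time: 4:51

Final answer: 4:51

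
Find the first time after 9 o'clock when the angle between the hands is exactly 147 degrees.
At t minutes past 9:00, the hour hand is at 30 x 9 + 0.5t degrees and the minute hand is at 6t degrees.
The smaller angle between them is 147 degrees when |30H - 5.5t| = 147 or |30H - 5.5t| = 213.
With H = 9, solve 30 x 9 - 5.5t = +/- target for each target:
  t = (30 x 9 - 147) / 5.5 = 22.36
  t = (30 x 9 + 147) / 5.5 = 75.82 (outside (0, 60))
  t = (30 x 9 - 213) / 5.5 = 10.36
  t = (30 x 9 + 213) / 5.5 = 87.82 (outside (0, 60))
Valid solutions in (0, 60): {10.36, 22.36} minutes.
The first occurrence is t = 10.36 minutes.
The hands form a 147-degree angle at 10.36 minutes past 9:00.

Final answer: 10.36 minutes past 9:00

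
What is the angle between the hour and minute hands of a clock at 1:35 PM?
Hour hand position: 1 x 30 + 35 x 0.5 = 47.5 degrees
Minute hand position: 35 x 6 = 210 degrees
Difference: |47.5 - 210| = 162.5 degrees
The angle between the hands is 162.5 degrees

Final answer: 162.5 degrees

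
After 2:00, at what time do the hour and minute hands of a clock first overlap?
The minute hand gains 5.5 degrees per minute on the hour hand.
At 2:00, the hour hand is at 60 degrees and the minute hand is at 0 degrees.
The gap is 60 degrees. Time to close: 60/5.5 = 60 x 2/11 = 10.91 minutes.
The hands overlap at 10.91 minutes past 2:00.

Final answer: 10.91 minutes past 2:00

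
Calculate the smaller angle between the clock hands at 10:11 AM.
Hour hand position: 10 x 30 + 11 x 0.5 = 305.5 degrees
Minute hand position: 11 x 6 = 66 degrees
Difference: |305.5 - 66| = 239.5 degrees
Since 239.5 > 180, the smaller angle is 360 - 239.5 = 120.5 degrees

Final answer: 120.5 degrees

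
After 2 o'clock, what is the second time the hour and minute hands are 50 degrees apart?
At t minutes past 2:00, the hour hand is at 30 x 2 + 0.5t degrees and the minute hand is at 6t degrees.
The smaller angle between them is 50 degrees when |30H - 5.5t| = 50 or |30H - 5.5t| = 310.
With H = 2, solve 30 x 2 - 5.5t = +/- target for each target:
  t = (30 x 2 - 50) / 5.5 = 1.82
  t = (30 x 2 + 50) / 5.5 = 20
  t = (30 x 2 - 310) / 5.5 = -45.45 (outside (0, 60))
  t = (30 x 2 + 310) / 5.5 = 67.27 (outside (0, 60))
Valid solutions in (0, 60): {1.82, 20} minutes.
The second occurrence is t = 20 minutes.
The hands form a 50-degree angle at 20 minutes past 2:00.

Final answer: 20 minutes past 2:00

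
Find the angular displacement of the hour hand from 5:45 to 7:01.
The hour hand moves 0.5 degrees per minute.
Time elapsed: 7:01 - 5:45 = 76 minutes
Angular displacement: 76 x 0.5 = 38 degrees

Final answer: 38 degrees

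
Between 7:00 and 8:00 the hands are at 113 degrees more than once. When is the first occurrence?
At t minutes past 7:00, the hour hand is at 30 x 7 + 0.5t degrees and the minute hand is at 6t degrees.
The smaller angle between them is 113 degrees when |30H - 5.5t| = 113 or |30H - 5.5t| = 247.
With H = 7, solve 30 x 7 - 5.5t = +/- target for each target:
  t = (30 x 7 - 113) / 5.5 = 17.64
  t = (30 x 7 + 113) / 5.5 = 58.73
  t = (30 x 7 - 247) / 5.5 = -6.73 (outside (0, 60))
  t = (30 x 7 + 247) / 5.5 = 83.09 (outside (0, 60))
Valid solutions in (0, 60): {17.64, 58.73} minutes.
The first occurrence is t = 17.64 minutes.
The hands form a 113-degree angle at 17.64 minutes past 7:00.

Final answer: 17.64 minutes past 7:00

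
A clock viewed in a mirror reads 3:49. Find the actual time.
Reflection across the vertical (12-6) axis maps a hand at angle A degrees to (360 - A) degrees, which sends a reading of T minutes past 12:00 to (720 - T) minutes past 12:00.
Mirror reads 3:49 = 229 minutes past 12:00.
Actual time: (720 - 229) mod 720 = 491 minutes = 8:11.

Final answer: 8:11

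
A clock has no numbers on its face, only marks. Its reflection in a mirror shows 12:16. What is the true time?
Reflection across the vertical (12-6) axis maps a hand at angle A degrees to (360 - A) degrees, which sends a reading of T minutes past 12:00 to (720 - T) minutes past 12:00.
Mirror reads 12:16 = 16 minutes past 12:00.
Actual time: (720 - 16) mod 720 = 704 minutes = 11:44.

Final answer: 11:44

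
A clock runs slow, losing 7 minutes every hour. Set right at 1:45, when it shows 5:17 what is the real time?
For every 60 true minutes, the faulty clock advances 53 minutes, so 1 faulty-clock minute corresponds to 60/53 true minutes.
From 1:45 to 5:17 on the faulty dial is 212 minutes.
True elapsed: 212 x 60/53 = 240 minutes = 4 hours.
True time: 1:45 + 4 hours = 5:45.

Final answer: 5:45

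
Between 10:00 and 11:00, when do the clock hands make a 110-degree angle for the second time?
At t minutes past 10:00, the hour hand is at 30 x 10 + 0.5t degrees and the minute hand is at 6t degrees.
The smaller angle between them is 110 degrees when |30H - 5.5t| = 110 or |30H - 5.5t| = 250.
With H = 10, solve 30 x 10 - 5.5t = +/- target for each target:
  t = (30 x 10 - 110) / 5.5 = 34.55
  t = (30 x 10 + 110) / 5.5 = 74.55 (outside (0, 60))
  t = (30 x 10 - 250) / 5.5 = 9.09
  t = (30 x 10 + 250) / 5.5 = 100 (outside (0, 60))
Valid solutions in (0, 60): {9.09, 34.55} minutes.
The second occurrence is t = 34.55 minutes.
The hands form a 110-degree angle at 34.55 minutes past 10:00.

Final answer: 34.55 minutes past 10:00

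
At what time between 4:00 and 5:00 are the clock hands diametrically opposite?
For hands to be 180 degrees apart: |30H - 5.5t| = 180
With H = 4: t = (30 x 4 + 180)/5.5 = 54.55 or t = (30 x 4 - 180)/5.5 = -10.91
First valid solution (0 < t < 60): t = 54.55 minutes
The hands are opposite at 54.55 minutes past 4:00.

Final answer: 54.55 minutes past 4:00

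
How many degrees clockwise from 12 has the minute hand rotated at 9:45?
The minute hand moves 6 degrees per minute.
At 9:45: 45 x 6 = 270 degrees

Final answer: 270 degrees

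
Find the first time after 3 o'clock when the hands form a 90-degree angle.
At t minutes past 3:00, the hour hand is at 30 x 3 + 0.5t degrees and the minute hand is at 6t degrees.
The smaller angle between them is 90 degrees when |30H - 5.5t| = 90 or |30H - 5.5t| = 270.
With H = 3, solve 30 x 3 - 5.5t = +/- target for each target:
  t = (30 x 3 - 90) / 5.5 = 0 (outside (0, 60))
  t = (30 x 3 + 90) / 5.5 = 32.73
  t = (30 x 3 - 270) / 5.5 = -32.73 (outside (0, 60))
  t = (30 x 3 + 270) / 5.5 = 65.45 (outside (0, 60))
Valid solutions in (0, 60): {32.73} minutes.
First occurrence: t = 32.73 minutes.
The hands are at right angles at 32.73 minutes past 3:00.

Final answer: 32.73 minutes past 3:00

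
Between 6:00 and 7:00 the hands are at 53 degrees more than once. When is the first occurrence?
At t minutes past 6:00, the hour hand is at 30 x 6 + 0.5t degrees and the minute hand is at 6t degrees.
The smaller angle between them is 53 degrees when |30H - 5.5t| = 53 or |30H - 5.5t| = 307.
With H = 6, solve 30 x 6 - 5.5t = +/- target for each target:
  t = (30 x 6 - 53) / 5.5 = 23.09
  t = (30 x 6 + 53) / 5.5 = 42.36
  t = (30 x 6 - 307) / 5.5 = -23.09 (outside (0, 60))
  t = (30 x 6 + 307) / 5.5 = 88.55 (outside (0, 60))
Valid solutions in (0, 60): {23.09, 42.36} minutes.
The first occurrence is t = 23.09 minutes.
The hands form a 53-degree angle at 23.09 minutes past 6:00.

Final answer: 23.09 minutes past 6:00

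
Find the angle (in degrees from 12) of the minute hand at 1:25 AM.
The minute hand moves 6 degrees per minute.
At 1:25: 25 x 6 = 150 degrees

Final answer: 150 degrees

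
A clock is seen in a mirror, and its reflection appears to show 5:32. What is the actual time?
Reflection across the vertical (12-6) axis maps a hand at angle A degrees to (360 - A) degrees, which sends a reading of T minutes past 12:00 to (720 - T) minutes past 12:00.
Mirror reads 5:32 = 332 minutes past 12:00.
Actual time: (720 - 332) mod 720 = 388 minutes = 6:28.

Final answer: 6:28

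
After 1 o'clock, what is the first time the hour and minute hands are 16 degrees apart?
At t minutes past 1:00, the hour hand is at 30 x 1 + 0.5t degrees and the minute hand is at 6t degrees.
The smaller angle between them is 16 degrees when |30H - 5.5t| = 16 or |30H - 5.5t| = 344.
With H = 1, solve 30 x 1 - 5.5t = +/- target for each target:
  t = (30 x 1 - 16) / 5.5 = 2.55
  t = (30 x 1 + 16) / 5.5 = 8.36
  t = (30 x 1 - 344) / 5.5 = -57.09 (outside (0, 60))
  t = (30 x 1 + 344) / 5.5 = 68 (outside (0, 60))
Valid solutions in (0, 60): {2.55, 8.36} minutes.
The first occurrence is t = 2.55 minutes.
The hands form a 16-degree angle at 2.55 minutes past 1:00.

Final answer: 2.55 minutes past 1:00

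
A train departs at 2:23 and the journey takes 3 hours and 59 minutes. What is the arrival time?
Starting time: 2:23
Adding 59 minutes to 23 minutes: 23 + 59 = 82 minutes = 1 hour and 22 minutes
Adding 3 hours: 2 + 3 + 1 (carry) = 6
Final time: 6:22

Final answer: 6:22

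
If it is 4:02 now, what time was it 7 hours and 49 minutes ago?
Starting time: 4:02 = 242 total minutes past 12:00
Subtracting: 7 hours and 49 minutes = 469 minutes
242 - 469 = -227 (negative, add 12 hours = 720) = 493 minutes
= 8 hours and 13 minutes past 12:00 = 8:13

Final answer: 8:13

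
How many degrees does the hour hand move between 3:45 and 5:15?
The hour hand moves 0.5 degrees per minute.
Time elapsed: 5:15 - 3:45 = 90 minutes
Angular displacement: 90 x 0.5 = 45 degrees

Final answer: 45 degrees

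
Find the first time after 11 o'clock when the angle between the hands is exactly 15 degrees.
At t minutes past 11:00, the hour hand is at 30 x 11 + 0.5t degrees and the minute hand is at 6t degrees.
The smaller angle between them is 15 degrees when |30H - 5.5t| = 15 or |30H - 5.5t| = 345.
With H = 11, solve 30 x 11 - 5.5t = +/- target for each target:
  t = (30 x 11 - 15) / 5.5 = 57.27
  t = (30 x 11 + 15) / 5.5 = 62.73 (outside (0, 60))
  t = (30 x 11 - 345) / 5.5 = -2.73 (outside (0, 60))
  t = (30 x 11 + 345) / 5.5 = 122.73 (outside (0, 60))
Valid solutions in (0, 60): {57.27} minutes.
The first occurrence is t = 57.27 minutes.
The hands form a 15-degree angle at 57.27 minutes past 11:00.

Final answer: 57.27 minutes past 11:00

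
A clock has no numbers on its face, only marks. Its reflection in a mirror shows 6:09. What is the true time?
Reflection across the vertical (12-6) axis maps a hand at angle A degrees to (360 - A) degrees, which sends a reading of T minutes past 12:00 to (720 - T) minutes past 12:00.
Mirror reads 6:09 = 369 minutes past 12:00.
Actual time: (720 - 369) mod 720 = 351 minutes = 5:51.

Final answer: 5:51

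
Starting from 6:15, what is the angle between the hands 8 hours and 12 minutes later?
First find the time 8 hours and 12 minutes after 6:15.
Total minutes: 6 x 60 + 15 + 8 x 60 + 12 = 867.
867 mod 720 = 147 minutes = 2:27.
Now compute the angle at 2:27:
Hour hand: 2 x 30 + 27 x 0.5 = 73.5 degrees
Minute hand: 27 x 6 = 162 degrees
Difference: |73.5 - 162| = 88.5 degrees
The angle is 88.5 degrees

Final answer: 88.5 degrees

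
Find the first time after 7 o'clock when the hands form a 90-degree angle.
At t minutes past 7:00, the hour hand is at 30 x 7 + 0.5t degrees and the minute hand is at 6t degrees.
The smaller angle between them is 90 degrees when |30H - 5.5t| = 90 or |30H - 5.5t| = 270.
With H = 7, solve 30 x 7 - 5.5t = +/- target for each target:
  t = (30 x 7 - 90) / 5.5 = 21.82
  t = (30 x 7 + 90) / 5.5 = 54.55
  t = (30 x 7 - 270) / 5.5 = -10.91 (outside (0, 60))
  t = (30 x 7 + 270) / 5.5 = 87.27 (outside (0, 60))
Valid solutions in (0, 60): {21.82, 54.55} minutes.
First occurrence: t = 21.82 minutes.
The hands are at right angles at 21.82 minutes past 7:00.

Final answer: 21.82 minutes past 7:00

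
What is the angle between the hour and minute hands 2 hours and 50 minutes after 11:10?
First find the time 2 hours and 50 minutes after 11:10.
Total minutes: 11 x 60 + 10 + 2 x 60 + 50 = 840.
840 mod 720 = 120 minutes = 2:00.
Now compute the angle at 2:00:
Hour hand: 2 x 30 + 0 x 0.5 = 60 degrees
Minute hand: 0 x 6 = 0 degrees
Difference: |60 - 0| = 60 degrees
The angle is 60 degrees

Final answer: 60 degrees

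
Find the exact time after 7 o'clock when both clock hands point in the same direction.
The minute hand gains 5.5 degrees per minute on the hour hand.
At 7:00, the hour hand is at 210 degrees and the minute hand is at 0 degrees.
The gap is 210 degrees. Time to close: 210/5.5 = 60 x 7/11 = 38.18 minutes.
The hands overlap at 38.18 minutes past 7:00.

Final answer: 38.18 minutes past 7:00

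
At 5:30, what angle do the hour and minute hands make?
Hour hand position: 5 x 30 + 30 x 0.5 = 165 degrees
Minute hand position: 30 x 6 = 180 degrees
Difference: |165 - 180| = 15 degrees
The angle between the hands is 15 degrees

Final answer: 15 degrees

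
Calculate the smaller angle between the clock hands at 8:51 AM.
Hour hand position: 8 x 30 + 51 x 0.5 = 265.5 degrees
Minute hand position: 51 x 6 = 306 degrees
Difference: |265.5 - 306| = 40.5 degrees
The angle between the hands is 40.5 degrees

Final answer: 40.5 degrees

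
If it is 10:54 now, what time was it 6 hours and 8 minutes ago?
Starting time: 10:54 = 654 total minutes past 12:00
Subtracting: 6 hours and 8 minutes = 368 minutes
654 - 368 = 286 minutes
= 4 hours and 46 minutes past 12:00 = 4:46

Final answer: 4:46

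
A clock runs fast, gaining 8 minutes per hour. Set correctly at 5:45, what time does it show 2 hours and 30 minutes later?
For every 60 true minutes, the faulty clock advances 60 + 8 = 68 minutes.
True elapsed: 2 hours and 30 minutes = 150 minutes.
Faulty clock advances: 150 x 68/60 = 170 minutes (drift: 20 minutes ahead).
Shown time: 5:45 + 170 minutes = 8:35.

Final answer: 8:35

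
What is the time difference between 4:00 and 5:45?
From 4:00 to 5:45:
(5 x 60 + 45) - (4 x 60 + 0) = 345 - 240 = 105 minutes
= 1 hour and 45 minutes

Final answer: 1 hour and 45 minutes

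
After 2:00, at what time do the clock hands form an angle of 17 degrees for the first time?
At t minutes past 2:00, the hour hand is at 30 x 2 + 0.5t degrees and the minute hand is at 6t degrees.
The smaller angle between them is 17 degrees when |30H - 5.5t| = 17 or |30H - 5.5t| = 343.
With H = 2, solve 30 x 2 - 5.5t = +/- target for each target:
  t = (30 x 2 - 17) / 5.5 = 7.82
  t = (30 x 2 + 17) / 5.5 = 14
  t = (30 x 2 - 343) / 5.5 = -51.45 (outside (0, 60))
  t = (30 x 2 + 343) / 5.5 = 73.27 (outside (0, 60))
Valid solutions in (0, 60): {7.82, 14} minutes.
The first occurrence is t = 7.82 minutes.
The hands form a 17-degree angle at 7.82 minutes past 2:00.

Final answer: 7.82 minutes past 2:00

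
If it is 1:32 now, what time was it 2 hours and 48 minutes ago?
Starting time: 1:32 = 92 total minutes past 12:00
Subtracting: 2 hours and 48 minutes = 168 minutes
92 - 168 = -76 (negative, add 12 hours = 720) = 644 minutes
= 10 hours and 44 minutes past 12:00 = 10:44

Final answer: 10:44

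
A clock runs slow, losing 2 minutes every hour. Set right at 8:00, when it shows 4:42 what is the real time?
For every 60 true minutes, the faulty clock advances 58 minutes, so 1 faulty-clock minute corresponds to 60/58 true minutes.
From 8:00 to 4:42 on the faulty dial is 522 minutes.
True elapsed: 522 x 60/58 = 540 minutes = 9 hours.
True time: 8:00 + 9 hours = 5:00.

Final answer: 5:00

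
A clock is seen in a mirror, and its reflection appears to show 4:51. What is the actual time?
Reflection across the vertical (12-6) axis maps a hand at angle A degrees to (360 - A) degrees, which sends a reading of T minutes past 12:00 to (720 - T) minutes past 12:00.
Mirror reads 4:51 = 291 minutes past 12:00.
Actual time: (720 - 291) mod 720 = 429 minutes = 7:09.

Final answer: 7:09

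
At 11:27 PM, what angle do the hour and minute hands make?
Hour hand position: 11 x 30 + 27 x 0.5 = 343.5 degrees
Minute hand position: 27 x 6 = 162 degrees
Difference: |343.5 - 162| = 181.5 degrees
Since 181.5 > 180, the smaller angle is 360 - 181.5 = 178.5 degrees

Final answer: 178.5 degrees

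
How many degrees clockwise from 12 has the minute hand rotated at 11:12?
The minute hand moves 6 degrees per minute.
At 11:12: 12 x 6 = 72 degrees

Final answer: 72 degrees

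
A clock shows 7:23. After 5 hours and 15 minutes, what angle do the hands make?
First find the time 5 hours and 15 minutes after 7:23.
Total minutes: 7 x 60 + 23 + 5 x 60 + 15 = 758.
758 mod 720 = 38 minutes = 12:38.
Now compute the angle at 12:38:
Hour hand: 0 x 30 + 38 x 0.5 = 19 degrees
Minute hand: 38 x 6 = 228 degrees
Difference: |19 - 228| = 209 degrees
Smaller angle: 360 - 209 = 151 degrees

Final answer: 151 degrees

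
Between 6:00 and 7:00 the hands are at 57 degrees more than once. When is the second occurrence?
At t minutes past 6:00, the hour hand is at 30 x 6 + 0.5t degrees and the minute hand is at 6t degrees.
The smaller angle between them is 57 degrees when |30H - 5.5t| = 57 or |30H - 5.5t| = 303.
With H = 6, solve 30 x 6 - 5.5t = +/- target for each target:
  t = (30 x 6 - 57) / 5.5 = 22.36
  t = (30 x 6 + 57) / 5.5 = 43.09
  t = (30 x 6 - 303) / 5.5 = -22.36 (outside (0, 60))
  t = (30 x 6 + 303) / 5.5 = 87.82 (outside (0, 60))
Valid solutions in (0, 60): {22.36, 43.09} minutes.
The second occurrence is t = 43.09 minutes.
The hands form a 57-degree angle at 43.09 minutes past 6:00.

Final answer: 43.09 minutes past 6:00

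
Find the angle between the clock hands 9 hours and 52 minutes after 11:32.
First find the time 9 hours and 52 minutes after 11:32.
Total minutes: 11 x 60 + 32 + 9 x 60 + 52 = 1284.
1284 mod 720 = 564 minutes = 9:24.
Now compute the angle at 9:24:
Hour hand: 9 x 30 + 24 x 0.5 = 282 degrees
Minute hand: 24 x 6 = 144 degrees
Difference: |282 - 144| = 138 degrees
The angle is 138 degrees

Final answer: 138 degrees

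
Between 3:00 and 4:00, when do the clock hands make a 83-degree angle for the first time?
At t minutes past 3:00, the hour hand is at 30 x 3 + 0.5t degrees and the minute hand is at 6t degrees.
The smaller angle between them is 83 degrees when |30H - 5.5t| = 83 or |30H - 5.5t| = 277.
With H = 3, solve 30 x 3 - 5.5t = +/- target for each target:
  t = (30 x 3 - 83) / 5.5 = 1.27
  t = (30 x 3 + 83) / 5.5 = 31.45
  t = (30 x 3 - 277) / 5.5 = -34 (outside (0, 60))
  t = (30 x 3 + 277) / 5.5 = 66.73 (outside (0, 60))
Valid solutions in (0, 60): {1.27, 31.45} minutes.
The first occurrence is t = 1.27 minutes.
The hands form a 83-degree angle at 1.27 minutes past 3:00.

Final answer: 1.27 minutes past 3:00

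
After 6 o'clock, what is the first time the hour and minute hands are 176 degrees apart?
At t minutes past 6:00, the hour hand is at 30 x 6 + 0.5t degrees and the minute hand is at 6t degrees.
The smaller angle between them is 176 degrees when |30H - 5.5t| = 176 or |30H - 5.5t| = 184.
With H = 6, solve 30 x 6 - 5.5t = +/- target for each target:
  t = (30 x 6 - 176) / 5.5 = 0.73
  t = (30 x 6 + 176) / 5.5 = 64.73 (outside (0, 60))
  t = (30 x 6 - 184) / 5.5 = -0.73 (outside (0, 60))
  t = (30 x 6 + 184) / 5.5 = 66.18 (outside (0, 60))
Valid solutions in (0, 60): {0.73} minutes.
The first occurrence is t = 0.73 minutes.
The hands form a 176-degree angle at 0.73 minutes past 6:00.

Final answer: 0.73 minutes past 6:00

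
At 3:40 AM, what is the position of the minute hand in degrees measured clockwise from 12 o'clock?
The minute hand moves 6 degrees per minute.
At 3:40: 40 x 6 = 240 degrees

Final answer: 240 degrees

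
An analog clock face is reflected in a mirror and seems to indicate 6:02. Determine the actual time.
Reflection across the vertical (12-6) axis maps a hand at angle A degrees to (360 - A) degrees, which sends a reading of T minutes past 12:00 to (720 - T) minutes past 12:00.
Mirror reads 6:02 = 362 minutes past 12:00.
Actual time: (720 - 362) mod 720 = 358 minutes = 5:58.

Final answer: 5:58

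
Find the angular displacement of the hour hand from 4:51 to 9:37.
The hour hand moves 0.5 degrees per minute.
Time elapsed: 9:37 - 4:51 = 286 minutes
Angular displacement: 286 x 0.5 = 143 degrees

Final answer: 143 degrees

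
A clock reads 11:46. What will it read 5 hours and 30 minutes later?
Starting time: 11:46
Adding 30 minutes to 46 minutes: 46 + 30 = 76 minutes = 1 hour and 16 minutes
Adding 5 hours: 11 + 5 + 1 (carry) = 17 - 12 = 5
Final time: 5:16

Final answer: 5:16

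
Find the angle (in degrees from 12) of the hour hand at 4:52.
The hour hand moves 30 degrees per hour and 0.5 degrees per minute.
At 4:52: (4) x 30 + 52 x 0.5 = 120 + 26 = 146 degrees

Final answer: 146 degrees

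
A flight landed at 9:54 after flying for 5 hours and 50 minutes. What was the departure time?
Starting time: 9:54 = 594 total minutes past 12:00
Subtracting: 5 hours and 50 minutes = 350 minutes
594 - 350 = 244 minutes
= 4 hours and 4 minutes past 12:00 = 4:04

Final answer: 4:04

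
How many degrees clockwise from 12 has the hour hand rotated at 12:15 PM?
The hour hand moves 30 degrees per hour and 0.5 degrees per minute.
At 12:15: (0) x 30 + 15 x 0.5 = 0 + 7.5 = 7.5 degrees

Final answer: 7.5 degrees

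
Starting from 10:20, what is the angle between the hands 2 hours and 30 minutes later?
First find the time 2 hours and 30 minutes after 10:20.
Total minutes: 10 x 60 + 20 + 2 x 60 + 30 = 770.
770 mod 720 = 50 minutes = 12:50.
Now compute the angle at 12:50:
Hour hand: 0 x 30 + 50 x 0.5 = 25 degrees
Minute hand: 50 x 6 = 300 degrees
Difference: |25 - 300| = 275 degrees
Smaller angle: 360 - 275 = 85 degrees

Final answer: 85 degrees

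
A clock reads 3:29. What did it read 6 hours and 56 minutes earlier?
Starting time: 3:29 = 209 total minutes past 12:00
Subtracting: 6 hours and 56 minutes = 416 minutes
209 - 416 = -207 (negative, add 12 hours = 720) = 513 minutes
= 8 hours and 33 minutes past 12:00 = 8:33

Final answer: 8:33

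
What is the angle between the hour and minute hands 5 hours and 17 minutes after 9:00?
First find the time 5 hours and 17 minutes after 9:00.
Total minutes: 9 x 60 + 0 + 5 x 60 + 17 = 857.
857 mod 720 = 137 minutes = 2:17.
Now compute the angle at 2:17:
Hour hand: 2 x 30 + 17 x 0.5 = 68.5 degrees
Minute hand: 17 x 6 = 102 degrees
Difference: |68.5 - 102| = 33.5 degrees
The angle is 33.5 degrees

Final answer: 33.5 degrees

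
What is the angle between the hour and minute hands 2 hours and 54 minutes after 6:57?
First find the time 2 hours and 54 minutes after 6:57.
Total minutes: 6 x 60 + 57 + 2 x 60 + 54 = 591.
591 mod 720 = 591 minutes = 9:51.
Now compute the angle at 9:51:
Hour hand: 9 x 30 + 51 x 0.5 = 295.5 degrees
Minute hand: 51 x 6 = 306 degrees
Difference: |295.5 - 306| = 10.5 degrees
The angle is 10.5 degrees

Final answer: 10.5 degrees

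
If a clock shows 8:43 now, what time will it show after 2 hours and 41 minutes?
Starting time: 8:43
Adding 41 minutes to 43 minutes: 43 + 41 = 84 minutes = 1 hour and 24 minutes
Adding 2 hours: 8 + 2 + 1 (carry) = 11
Final time: 11:24

Final answer: 11:24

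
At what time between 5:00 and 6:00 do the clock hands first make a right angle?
At t minutes past 5:00, the hour hand is at 30 x 5 + 0.5t degrees and the minute hand is at 6t degrees.
The smaller angle between them is 90 degrees when |30H - 5.5t| = 90 or |30H - 5.5t| = 270.
With H = 5, solve 30 x 5 - 5.5t = +/- target for each target:
  t = (30 x 5 - 90) / 5.5 = 10.91
  t = (30 x 5 + 90) / 5.5 = 43.64
  t = (30 x 5 - 270) / 5.5 = -21.82 (outside (0, 60))
  t = (30 x 5 + 270) / 5.5 = 76.36 (outside (0, 60))
Valid solutions in (0, 60): {10.91, 43.64} minutes.
First occurrence: t = 10.91 minutes.
The hands are at right angles at 10.91 minutes past 5:00.

Final answer: 10.91 minutes past 5:00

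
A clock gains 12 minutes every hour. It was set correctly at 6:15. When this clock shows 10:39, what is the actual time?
For every 60 true minutes, the faulty clock advances 72 minutes, so 1 faulty-clock minute corresponds to 60/72 true minutes.
From 6:15 to 10:39 on the faulty dial is 264 minutes.
True elapsed: 264 x 60/72 = 220 minutes = 3 hours and 40 minutes.
True time: 6:15 + 3 hours and 40 minutes = 9:55.

Final answer: 9:55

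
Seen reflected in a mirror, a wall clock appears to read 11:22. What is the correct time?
Reflection across the vertical (12-6) axis maps a hand at angle A degrees to (360 - A) degrees, which sends a reading of T minutes past 12:00 to (720 - T) minutes past 12:00.
Mirror reads 11:22 = 682 minutes past 12:00.
Actual time: (720 - 682) mod 720 = 38 minutes = 12:38.

Final answer: 12:38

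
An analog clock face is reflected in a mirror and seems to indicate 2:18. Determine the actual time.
Reflection across the vertical (12-6) axis maps a hand at angle A degrees to (360 - A) degrees, which sends a reading of T minutes past 12:00 to (720 - T) minutes past 12:00.
Mirror reads 2:18 = 138 minutes past 12:00.
Actual time: (720 - 138) mod 720 = 582 minutes = 9:42.

Final answer: 9:42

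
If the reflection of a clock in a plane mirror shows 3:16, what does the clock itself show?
Reflection across the vertical (12-6) axis maps a hand at angle A degrees to (360 - A) degrees, which sends a reading of T minutes past 12:00 to (720 - T) minutes past 12:00.
Mirror reads 3:16 = 196 minutes past 12:00.
Actual time: (720 - 196) mod 720 = 524 minutes = 8:44.

Final answer: 8:44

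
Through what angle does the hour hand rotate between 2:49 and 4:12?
The hour hand moves 0.5 degrees per minute.
Time elapsed: 4:12 - 2:49 = 83 minutes
Angular displacement: 83 x 0.5 = 41.5 degrees

Final answer: 41.5 degrees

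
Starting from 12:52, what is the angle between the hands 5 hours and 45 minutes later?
First find the time 5 hours and 45 minutes after 12:52.
Total minutes: 12 x 60 + 52 + 5 x 60 + 45 = 1117.
1117 mod 720 = 397 minutes = 6:37.
Now compute the angle at 6:37:
Hour hand: 6 x 30 + 37 x 0.5 = 198.5 degrees
Minute hand: 37 x 6 = 222 degrees
Difference: |198.5 - 222| = 23.5 degrees
The angle is 23.5 degrees

Final answer: 23.5 degrees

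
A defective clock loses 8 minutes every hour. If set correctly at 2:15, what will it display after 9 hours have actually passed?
For every 60 true minutes, the faulty clock advances 60 - 8 = 52 minutes.
True elapsed: 9 hours = 540 minutes.
Faulty clock advances: 540 x 52/60 = 468 minutes (drift: 72 minutes behind).
Shown time: 2:15 + 468 minutes = 10:03.

Final answer: 10:03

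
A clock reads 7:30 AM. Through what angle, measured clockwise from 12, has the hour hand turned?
The hour hand moves 30 degrees per hour and 0.5 degrees per minute.
At 7:30: (7) x 30 + 30 x 0.5 = 210 + 15 = 225 degrees

Final answer: 225 degrees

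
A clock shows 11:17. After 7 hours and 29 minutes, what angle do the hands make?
First find the time 7 hours and 29 minutes after 11:17.
Total minutes: 11 x 60 + 17 + 7 x 60 + 29 = 1126.
1126 mod 720 = 406 minutes = 6:46.
Now compute the angle at 6:46:
Hour hand: 6 x 30 + 46 x 0.5 = 203 degrees
Minute hand: 46 x 6 = 276 degrees
Difference: |203 - 276| = 73 degrees
The angle is 73 degrees

Final answer: 73 degrees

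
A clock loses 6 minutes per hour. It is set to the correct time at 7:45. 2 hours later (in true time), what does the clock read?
For every 60 true minutes, the faulty clock advances 60 - 6 = 54 minutes.
True elapsed: 2 hours = 120 minutes.
Faulty clock advances: 120 x 54/60 = 108 minutes (drift: 12 minutes behind).
Shown time: 7:45 + 108 minutes = 9:33.

Final answer: 9:33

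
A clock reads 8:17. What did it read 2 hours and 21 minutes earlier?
Starting time: 8:17 = 497 total minutes past 12:00
Subtracting: 2 hours and 21 minutes = 141 minutes
497 - 141 = 356 minutes
= 5 hours and 56 minutes past 12:00 = 5:56

Final answer: 5:56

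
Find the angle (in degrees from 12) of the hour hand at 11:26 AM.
The hour hand moves 30 degrees per hour and 0.5 degrees per minute.
At 11:26: (11) x 30 + 26 x 0.5 = 330 + 13 = 343 degrees

Final answer: 343 degrees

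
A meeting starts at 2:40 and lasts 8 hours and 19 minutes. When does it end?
Starting time: 2:40
Adding 19 minutes to 40 minutes: 40 + 19 = 59 minutes
Adding 8 hours: 2 + 8 = 10
Final time: 10:59

Final answer: 10:59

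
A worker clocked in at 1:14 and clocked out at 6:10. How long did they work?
From 1:14 to 6:10:
(6 x 60 + 10) - (1 x 60 + 14) = 370 - 74 = 296 minutes
= 4 hours and 56 minutes

Final answer: 4 hours and 56 minutes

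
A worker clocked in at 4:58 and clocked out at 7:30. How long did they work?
From 4:58 to 7:30:
(7 x 60 + 30) - (4 x 60 + 58) = 450 - 298 = 152 minutes
= 2 hours and 32 minutes

Final answer: 2 hours and 32 minutes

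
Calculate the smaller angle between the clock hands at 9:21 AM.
Hour hand position: 9 x 30 + 21 x 0.5 = 280.5 degrees
Minute hand position: 21 x 6 = 126 degrees
Difference: |280.5 - 126| = 154.5 degrees
The angle between the hands is 154.5 degrees

Final answer: 154.5 degrees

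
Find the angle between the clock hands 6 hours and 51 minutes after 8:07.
First find the time 6 hours and 51 minutes after 8:07.
Total minutes: 8 x 60 + 7 + 6 x 60 + 51 = 898.
898 mod 720 = 178 minutes = 2:58.
Now compute the angle at 2:58:
Hour hand: 2 x 30 + 58 x 0.5 = 89 degrees
Minute hand: 58 x 6 = 348 degrees
Difference: |89 - 348| = 259 degrees
Smaller angle: 360 - 259 = 101 degrees

Final answer: 101 degrees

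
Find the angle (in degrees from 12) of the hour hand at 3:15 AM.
The hour hand moves 30 degrees per hour and 0.5 degrees per minute.
At 3:15: (3) x 30 + 15 x 0.5 = 90 + 7.5 = 97.5 degrees

Final answer: 97.5 degrees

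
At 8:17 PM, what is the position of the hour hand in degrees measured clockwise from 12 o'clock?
The hour hand moves 30 degrees per hour and 0.5 degrees per minute.
At 8:17: (8) x 30 + 17 x 0.5 = 240 + 8.5 = 248.5 degrees

Final answer: 248.5 degrees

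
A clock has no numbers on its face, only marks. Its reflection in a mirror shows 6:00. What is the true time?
Reflection across the vertical (12-6) axis maps a hand at angle A degrees to (360 - A) degrees, which sends a reading of T minutes past 12:00 to (720 - T) minutes past 12:00.
Mirror reads 6:00 = 360 minutes past 12:00.
Actual time: (720 - 360) mod 720 = 360 minutes = 6:00.

Final answer: 6:00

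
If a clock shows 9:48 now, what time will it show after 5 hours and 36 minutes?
Starting time: 9:48
Adding 36 minutes to 48 minutes: 48 + 36 = 84 minutes = 1 hour and 24 minutes
Adding 5 hours: 9 + 5 + 1 (carry) = 15 - 12 = 3
Final time: 3:24

Final answer: 3:24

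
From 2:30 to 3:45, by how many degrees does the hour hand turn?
The hour hand moves 0.5 degrees per minute.
Time elapsed: 3:45 - 2:30 = 75 minutes
Angular displacement: 75 x 0.5 = 37.5 degrees

Final answer: 37.5 degrees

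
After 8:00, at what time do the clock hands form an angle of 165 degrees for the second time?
At t minutes past 8:00, the hour hand is at 30 x 8 + 0.5t degrees and the minute hand is at 6t degrees.
The smaller angle between them is 165 degrees when |30H - 5.5t| = 165 or |30H - 5.5t| = 195.
With H = 8, solve 30 x 8 - 5.5t = +/- target for each target:
  t = (30 x 8 - 165) / 5.5 = 13.64
  t = (30 x 8 + 165) / 5.5 = 73.64 (outside (0, 60))
  t = (30 x 8 - 195) / 5.5 = 8.18
  t = (30 x 8 + 195) / 5.5 = 79.09 (outside (0, 60))
Valid solutions in (0, 60): {8.18, 13.64} minutes.
The second occurrence is t = 13.64 minutes.
The hands form a 165-degree angle at 13.64 minutes past 8:00.

Final answer: 13.64 minutes past 8:00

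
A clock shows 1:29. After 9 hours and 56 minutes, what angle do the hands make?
First find the time 9 hours and 56 minutes after 1:29.
Total minutes: 1 x 60 + 29 + 9 x 60 + 56 = 685.
685 mod 720 = 685 minutes = 11:25.
Now compute the angle at 11:25:
Hour hand: 11 x 30 + 25 x 0.5 = 342.5 degrees
Minute hand: 25 x 6 = 150 degrees
Difference: |342.5 - 150| = 192.5 degrees
Smaller angle: 360 - 192.5 = 167.5 degrees

Final answer: 167.5 degrees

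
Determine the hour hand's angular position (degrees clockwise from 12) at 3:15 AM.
The hour hand moves 30 degrees per hour and 0.5 degrees per minute.
At 3:15: (3) x 30 + 15 x 0.5 = 90 + 7.5 = 97.5 degrees

Final answer: 97.5 degrees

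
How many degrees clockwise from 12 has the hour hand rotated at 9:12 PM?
The hour hand moves 30 degrees per hour and 0.5 degrees per minute.
At 9:12: (9) x 30 + 12 x 0.5 = 270 + 6 = 276 degrees

Final answer: 276 degrees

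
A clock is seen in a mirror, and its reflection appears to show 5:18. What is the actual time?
Reflection across the vertical (12-6) axis maps a hand at angle A degrees to (360 - A) degrees, which sends a reading of T minutes past 12:00 to (720 - T) minutes past 12:00.
Mirror reads 5:18 = 318 minutes past 12:00.
Actual time: (720 - 318) mod 720 = 402 minutes = 6:42.

Final answer: 6:42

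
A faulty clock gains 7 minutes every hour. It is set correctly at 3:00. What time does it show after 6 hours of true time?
For every 60 true minutes, the faulty clock advances 60 + 7 = 67 minutes.
True elapsed: 6 hours = 360 minutes.
Faulty clock advances: 360 x 67/60 = 402 minutes (drift: 42 minutes ahead).
Shown time: 3:00 + 402 minutes = 9:42.

Final answer: 9:42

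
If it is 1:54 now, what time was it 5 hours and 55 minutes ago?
Starting time: 1:54 = 114 total minutes past 12:00
Subtracting: 5 hours and 55 minutes = 355 minutes
114 - 355 = -241 (negative, add 12 hours = 720) = 479 minutes
= 7 hours and 59 minutes past 12:00 = 7:59

Final answer: 7:59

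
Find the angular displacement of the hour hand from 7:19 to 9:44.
The hour hand moves 0.5 degrees per minute.
Time elapsed: 9:44 - 7:19 = 145 minutes
Angular displacement: 145 x 0.5 = 72.5 degrees

Final answer: 72.5 degrees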